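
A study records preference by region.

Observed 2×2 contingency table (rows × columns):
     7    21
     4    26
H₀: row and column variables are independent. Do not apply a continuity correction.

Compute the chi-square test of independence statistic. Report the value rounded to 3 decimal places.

test statistic = 1.283

Row totals [28, 30], col totals [11, 47], n=58
χ² = (7−5.31)²/5.31 + (21−22.69)²/22.69 + (4−5.69)²/5.69 + (26−24.31)²/24.31 = 1.2827
df = 1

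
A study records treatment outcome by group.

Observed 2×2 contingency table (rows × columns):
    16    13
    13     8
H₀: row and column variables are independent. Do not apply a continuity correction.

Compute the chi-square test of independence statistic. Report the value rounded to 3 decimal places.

Row totals [29, 21], col totals [29, 21], n=50
χ² = (16−16.82)²/16.82 + (13−12.18)²/12.18 + (13−12.18)²/12.18 + (8−8.82)²/8.82 = 0.2266
df = 1

test statistic = 0.227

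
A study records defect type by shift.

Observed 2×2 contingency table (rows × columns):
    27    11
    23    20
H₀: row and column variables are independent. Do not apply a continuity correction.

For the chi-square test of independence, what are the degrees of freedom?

df = (r−1)(c−1) = (2−1)·(2−1) = 1

degrees of freedom = 1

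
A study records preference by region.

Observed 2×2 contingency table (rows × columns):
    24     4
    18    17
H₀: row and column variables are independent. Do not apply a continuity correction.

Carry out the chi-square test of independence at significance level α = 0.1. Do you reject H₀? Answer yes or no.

reject H₀: yes

Row totals [28, 35], col totals [42, 21], n=63
χ² = (24−18.67)²/18.67 + (4−9.33)²/9.33 + (18−23.33)²/23.33 + (17−11.67)²/11.67 = 8.2286
df = 1
p-value (upper-tail) = 0.00412
At α=0.1: p < α → reject H₀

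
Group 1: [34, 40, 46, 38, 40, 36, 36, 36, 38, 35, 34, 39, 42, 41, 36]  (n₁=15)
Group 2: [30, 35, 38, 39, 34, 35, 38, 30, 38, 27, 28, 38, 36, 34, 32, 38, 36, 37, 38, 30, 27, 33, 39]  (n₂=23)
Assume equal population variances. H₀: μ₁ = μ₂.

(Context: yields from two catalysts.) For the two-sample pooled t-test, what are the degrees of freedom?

df = n₁ + n₂ − 2 = 15 + 23 − 2 = 36

degrees of freedom = 36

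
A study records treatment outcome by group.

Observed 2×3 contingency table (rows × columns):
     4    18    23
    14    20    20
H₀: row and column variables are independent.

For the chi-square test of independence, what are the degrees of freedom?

degrees of freedom = 2

df = (r−1)(c−1) = (2−1)·(3−1) = 2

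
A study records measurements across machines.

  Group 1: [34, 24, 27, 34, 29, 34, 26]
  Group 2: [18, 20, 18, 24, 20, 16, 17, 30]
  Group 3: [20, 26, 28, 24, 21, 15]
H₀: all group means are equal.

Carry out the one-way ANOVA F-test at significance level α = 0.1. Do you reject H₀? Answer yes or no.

Group means [29.71, 20.38, 22.33], grand mean 24.048
SSB = Σnᵢ(x̄ᵢ−x̄)² = 350.315; SSW = ΣΣ(x−x̄ᵢ)² = 366.637
MSB = 350.315/2 = 175.1577; MSW = 366.637/18 = 20.3687
F = MSB/MSW = 8.5994
df = (2, 18)
p-value (upper-tail) = 0.00239
At α=0.1: p < α → reject H₀

reject H₀: yes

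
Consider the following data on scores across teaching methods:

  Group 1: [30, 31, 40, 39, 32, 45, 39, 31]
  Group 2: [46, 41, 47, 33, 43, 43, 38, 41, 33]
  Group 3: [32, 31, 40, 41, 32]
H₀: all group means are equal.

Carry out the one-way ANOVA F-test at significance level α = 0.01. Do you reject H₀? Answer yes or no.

Group means [35.88, 40.56, 35.20], grand mean 37.636
SSB = Σnᵢ(x̄ᵢ−x̄)² = 131.194; SSW = ΣΣ(x−x̄ᵢ)² = 515.897
MSB = 131.194/2 = 65.5968; MSW = 515.897/19 = 27.1525
F = MSB/MSW = 2.4159
df = (2, 19)
p-value (upper-tail) = 0.11619
At α=0.01: p ≥ α → fail to reject H₀

reject H₀: no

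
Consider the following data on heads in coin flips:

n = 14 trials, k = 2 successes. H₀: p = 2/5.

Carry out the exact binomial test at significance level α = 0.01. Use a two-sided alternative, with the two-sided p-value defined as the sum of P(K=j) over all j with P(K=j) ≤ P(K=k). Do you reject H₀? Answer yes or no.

Exact binomial: n=14, k=2, p₀=2/5=0.4000
P(X=j) = C(n,j)·p₀^j·(1−p₀)^(n−j); p = Σ P(X=j) over j with P(X=j) ≤ P(X=2)
p-value (two-sided) = 0.05730
At α=0.01: p ≥ α → fail to reject H₀

reject H₀: no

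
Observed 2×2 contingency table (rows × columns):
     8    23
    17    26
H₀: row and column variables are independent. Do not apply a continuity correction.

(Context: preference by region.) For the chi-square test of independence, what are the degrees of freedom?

degrees of freedom = 1

df = (r−1)(c−1) = (2−1)·(2−1) = 1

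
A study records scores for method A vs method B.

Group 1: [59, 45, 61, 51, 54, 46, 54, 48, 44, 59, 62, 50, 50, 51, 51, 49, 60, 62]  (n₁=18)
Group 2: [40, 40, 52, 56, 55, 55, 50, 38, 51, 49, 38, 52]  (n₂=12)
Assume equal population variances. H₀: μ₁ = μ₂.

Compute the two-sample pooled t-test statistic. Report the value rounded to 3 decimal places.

x̄₁=53.111, s₁=6.009, n₁=18
x̄₂=48.000, s₂=6.980, n₂=12
s_p² = [17·6.009² + 11·6.980²]/28 = 41.0635
SE = √(s_p²·(1/18+1/12)) = 2.3882
t = (53.111−48.000)/2.3882 = 2.1402
df = 28

test statistic = 2.140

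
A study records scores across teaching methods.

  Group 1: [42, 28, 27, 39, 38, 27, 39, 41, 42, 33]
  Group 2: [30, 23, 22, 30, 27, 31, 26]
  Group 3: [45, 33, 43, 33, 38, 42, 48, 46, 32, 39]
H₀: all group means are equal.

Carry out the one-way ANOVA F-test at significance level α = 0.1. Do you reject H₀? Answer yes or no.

reject H₀: yes

Group means [35.60, 27.00, 39.90], grand mean 34.963
SSB = Σnᵢ(x̄ᵢ−x̄)² = 691.663; SSW = ΣΣ(x−x̄ᵢ)² = 733.300
MSB = 691.663/2 = 345.8315; MSW = 733.300/24 = 30.5542
F = MSB/MSW = 11.3186
df = (2, 24)
p-value (upper-tail) = 0.00034
At α=0.1: p < α → reject H₀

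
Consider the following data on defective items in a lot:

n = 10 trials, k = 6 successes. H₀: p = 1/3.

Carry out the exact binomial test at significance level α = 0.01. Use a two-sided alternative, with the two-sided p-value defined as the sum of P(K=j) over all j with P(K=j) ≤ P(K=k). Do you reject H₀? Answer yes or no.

reject H₀: no

Exact binomial: n=10, k=6, p₀=1/3=0.3333
P(X=j) = C(n,j)·p₀^j·(1−p₀)^(n−j); p = Σ P(X=j) over j with P(X=j) ≤ P(X=6)
p-value (two-sided) = 0.09391
At α=0.01: p ≥ α → fail to reject H₀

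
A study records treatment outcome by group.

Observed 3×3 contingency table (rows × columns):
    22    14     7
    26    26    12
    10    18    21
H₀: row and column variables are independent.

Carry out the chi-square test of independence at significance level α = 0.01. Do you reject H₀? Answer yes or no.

reject H₀: yes

Row totals [43, 64, 49], col totals [58, 58, 40], n=156
χ² = (22−15.99)²/15.99 + (14−15.99)²/15.99 + (7−11.03)²/11.03 + (26−23.79)²/23.79 + (26−23.79)²/23.79 + (12−16.41)²/16.41 + (10−18.22)²/18.22 + (18−18.22)²/18.22 + (21−12.56)²/12.56 = 14.9460
df = 4
p-value (upper-tail) = 0.00481
At α=0.01: p < α → reject H₀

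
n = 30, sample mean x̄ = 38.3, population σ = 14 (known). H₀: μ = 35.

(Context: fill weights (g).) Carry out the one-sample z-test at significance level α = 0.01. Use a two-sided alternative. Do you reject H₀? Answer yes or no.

SE = σ/√n = 14/√30 = 2.5560
z = (x̄−μ₀)/SE = (38.3−35)/2.5560 = 1.2911
p-value (two-sided) = 0.19668
At α=0.01: p ≥ α → fail to reject H₀

reject H₀: no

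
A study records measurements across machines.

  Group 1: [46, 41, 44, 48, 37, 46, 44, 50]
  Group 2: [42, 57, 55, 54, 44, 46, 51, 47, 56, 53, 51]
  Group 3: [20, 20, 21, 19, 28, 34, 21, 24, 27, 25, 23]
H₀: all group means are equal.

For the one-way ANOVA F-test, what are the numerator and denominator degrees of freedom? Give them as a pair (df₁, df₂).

k = 3 groups, N = 30 total
df = (k−1, N−k) = (3−1, 30−3) = (2, 27)

degrees of freedom = [2, 27]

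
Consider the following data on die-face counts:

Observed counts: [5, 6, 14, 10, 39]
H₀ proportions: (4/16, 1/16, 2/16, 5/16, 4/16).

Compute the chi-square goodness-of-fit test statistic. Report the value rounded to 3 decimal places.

test statistic = 42.865

n = 74; E_i = n·p_i = [18.50, 4.62, 9.25, 23.12, 18.50]
χ² = (5−18.50)²/18.50 + (6−4.62)²/4.62 + (14−9.25)²/9.25 + (10−23.12)²/23.12 + (39−18.50)²/18.50 = 42.8649
df = 4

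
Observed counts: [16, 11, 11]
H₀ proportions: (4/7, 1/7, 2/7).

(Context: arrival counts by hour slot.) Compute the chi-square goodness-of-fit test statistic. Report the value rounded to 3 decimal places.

n = 38; E_i = n·p_i = [21.71, 5.43, 10.86]
χ² = (16−21.71)²/21.71 + (11−5.43)²/5.43 + (11−10.86)²/10.86 = 7.2237
df = 2

test statistic = 7.224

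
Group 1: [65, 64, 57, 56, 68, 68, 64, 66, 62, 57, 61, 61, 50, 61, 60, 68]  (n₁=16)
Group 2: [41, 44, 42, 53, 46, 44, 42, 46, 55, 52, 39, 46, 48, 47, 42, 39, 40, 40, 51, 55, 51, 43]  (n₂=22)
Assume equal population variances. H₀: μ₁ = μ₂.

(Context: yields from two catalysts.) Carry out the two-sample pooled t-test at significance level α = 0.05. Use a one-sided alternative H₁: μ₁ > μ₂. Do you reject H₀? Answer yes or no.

reject H₀: yes

x̄₁=61.750, s₁=5.013, n₁=16
x̄₂=45.727, s₂=5.166, n₂=22
s_p² = [15·5.013² + 21·5.166²]/36 = 26.0379
SE = √(s_p²·(1/16+1/22)) = 1.6766
t = (61.750−45.727)/1.6766 = 9.5568
df = 36
p-value (one-sided, H₁ greater) = 0.00000
At α=0.05: p < α → reject H₀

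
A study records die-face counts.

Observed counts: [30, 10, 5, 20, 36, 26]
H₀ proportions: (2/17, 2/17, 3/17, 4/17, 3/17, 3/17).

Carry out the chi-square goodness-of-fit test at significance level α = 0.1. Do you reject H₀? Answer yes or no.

reject H₀: yes

n = 127; E_i = n·p_i = [14.94, 14.94, 22.41, 29.88, 22.41, 22.41]
χ² = (30−14.94)²/14.94 + (10−14.94)²/14.94 + (5−22.41)²/22.41 + (20−29.88)²/29.88 + (36−22.41)²/22.41 + (26−22.41)²/22.41 = 42.4199
df = 5
p-value (upper-tail) = 0.00000
At α=0.1: p < α → reject H₀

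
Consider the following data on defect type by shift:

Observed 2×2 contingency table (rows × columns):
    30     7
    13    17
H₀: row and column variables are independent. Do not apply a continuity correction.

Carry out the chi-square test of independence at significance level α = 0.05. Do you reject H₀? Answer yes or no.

Row totals [37, 30], col totals [43, 24], n=67
χ² = (30−23.75)²/23.75 + (7−13.25)²/13.25 + (13−19.25)²/19.25 + (17−10.75)²/10.75 = 10.2683
df = 1
p-value (upper-tail) = 0.00135
At α=0.05: p < α → reject H₀

reject H₀: yes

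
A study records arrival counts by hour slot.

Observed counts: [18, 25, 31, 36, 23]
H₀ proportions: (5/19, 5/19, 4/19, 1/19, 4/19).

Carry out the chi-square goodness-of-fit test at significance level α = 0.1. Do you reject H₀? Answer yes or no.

n = 133; E_i = n·p_i = [35.00, 35.00, 28.00, 7.00, 28.00]
χ² = (18−35.00)²/35.00 + (25−35.00)²/35.00 + (31−28.00)²/28.00 + (36−7.00)²/7.00 + (23−28.00)²/28.00 = 132.4714
df = 4
p-value (upper-tail) = 0.00000
At α=0.1: p < α → reject H₀

reject H₀: yes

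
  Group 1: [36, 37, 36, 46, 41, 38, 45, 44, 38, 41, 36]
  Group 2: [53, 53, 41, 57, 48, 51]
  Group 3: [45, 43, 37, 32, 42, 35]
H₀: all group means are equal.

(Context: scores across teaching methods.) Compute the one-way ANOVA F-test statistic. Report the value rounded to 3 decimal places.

test statistic = 12.616

Group means [39.82, 50.50, 39.00], grand mean 42.391
SSB = Σnᵢ(x̄ᵢ−x̄)² = 536.342; SSW = ΣΣ(x−x̄ᵢ)² = 425.136
MSB = 536.342/2 = 268.1709; MSW = 425.136/20 = 21.2568
F = MSB/MSW = 12.6158
df = (2, 20)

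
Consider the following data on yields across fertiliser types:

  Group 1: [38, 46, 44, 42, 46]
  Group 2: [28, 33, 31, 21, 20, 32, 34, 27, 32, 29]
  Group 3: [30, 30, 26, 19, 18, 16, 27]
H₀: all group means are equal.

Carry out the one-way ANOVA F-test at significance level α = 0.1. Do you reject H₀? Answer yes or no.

Group means [43.20, 28.70, 23.71], grand mean 30.409
SSB = Σnᵢ(x̄ᵢ−x̄)² = 1160.990; SSW = ΣΣ(x−x̄ᵢ)² = 466.329
MSB = 1160.990/2 = 580.4948; MSW = 466.329/19 = 24.5436
F = MSB/MSW = 23.6516
df = (2, 19)
p-value (upper-tail) = 0.00001
At α=0.1: p < α → reject H₀

reject H₀: yes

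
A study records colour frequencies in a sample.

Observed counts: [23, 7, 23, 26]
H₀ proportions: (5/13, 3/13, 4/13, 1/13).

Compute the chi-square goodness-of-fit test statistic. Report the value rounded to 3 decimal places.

n = 79; E_i = n·p_i = [30.38, 18.23, 24.31, 6.08]
χ² = (23−30.38)²/30.38 + (7−18.23)²/18.23 + (23−24.31)²/24.31 + (26−6.08)²/6.08 = 74.1011
df = 3

test statistic = 74.101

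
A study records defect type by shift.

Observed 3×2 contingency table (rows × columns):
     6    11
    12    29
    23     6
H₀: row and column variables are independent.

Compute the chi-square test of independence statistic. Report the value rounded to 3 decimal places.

test statistic = 18.258

Row totals [17, 41, 29], col totals [41, 46], n=87
χ² = (6−8.01)²/8.01 + (11−8.99)²/8.99 + (12−19.32)²/19.32 + (29−21.68)²/21.68 + (23−13.67)²/13.67 + (6−15.33)²/15.33 = 18.2578
df = 2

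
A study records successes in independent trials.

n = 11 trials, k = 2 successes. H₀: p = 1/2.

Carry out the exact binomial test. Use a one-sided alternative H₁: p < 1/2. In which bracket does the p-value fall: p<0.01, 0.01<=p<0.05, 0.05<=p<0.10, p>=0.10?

p-value bracket: 0.01<=p<0.05

Exact binomial: n=11, k=2, p₀=1/2=0.5000
P(X≤2) from Σ C(n,i)·p₀^i·(1−p₀)^(n−i)
p-value (one-sided, H₁ less) = 0.03271
→ bracket: 0.01<=p<0.05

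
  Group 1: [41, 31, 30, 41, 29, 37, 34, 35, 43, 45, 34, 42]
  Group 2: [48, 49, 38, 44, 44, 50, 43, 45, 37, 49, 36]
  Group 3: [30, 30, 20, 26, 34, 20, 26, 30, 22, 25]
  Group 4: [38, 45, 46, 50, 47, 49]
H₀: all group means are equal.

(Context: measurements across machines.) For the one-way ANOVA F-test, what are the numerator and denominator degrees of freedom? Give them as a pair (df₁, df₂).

degrees of freedom = [3, 35]

k = 4 groups, N = 39 total
df = (k−1, N−k) = (4−1, 39−4) = (3, 35)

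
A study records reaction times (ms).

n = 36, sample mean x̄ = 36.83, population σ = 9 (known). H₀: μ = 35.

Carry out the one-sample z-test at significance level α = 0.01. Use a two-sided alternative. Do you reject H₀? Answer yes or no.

SE = σ/√n = 9/√36 = 1.5000
z = (x̄−μ₀)/SE = (36.83−35)/1.5000 = 1.2200
p-value (two-sided) = 0.22246
At α=0.01: p ≥ α → fail to reject H₀

reject H₀: no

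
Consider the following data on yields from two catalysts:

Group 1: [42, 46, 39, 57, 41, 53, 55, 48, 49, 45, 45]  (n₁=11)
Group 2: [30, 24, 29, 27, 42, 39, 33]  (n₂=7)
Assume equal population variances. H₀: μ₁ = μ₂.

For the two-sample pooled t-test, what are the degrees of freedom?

df = n₁ + n₂ − 2 = 11 + 7 − 2 = 16

degrees of freedom = 16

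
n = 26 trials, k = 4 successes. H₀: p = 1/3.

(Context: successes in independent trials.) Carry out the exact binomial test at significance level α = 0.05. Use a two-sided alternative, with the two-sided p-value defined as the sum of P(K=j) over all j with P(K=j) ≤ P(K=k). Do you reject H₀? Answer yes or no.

Exact binomial: n=26, k=4, p₀=1/3=0.3333
P(X=j) = C(n,j)·p₀^j·(1−p₀)^(n−j); p = Σ P(X=j) over j with P(X=j) ≤ P(X=4)
p-value (two-sided) = 0.06052
At α=0.05: p ≥ α → fail to reject H₀

reject H₀: no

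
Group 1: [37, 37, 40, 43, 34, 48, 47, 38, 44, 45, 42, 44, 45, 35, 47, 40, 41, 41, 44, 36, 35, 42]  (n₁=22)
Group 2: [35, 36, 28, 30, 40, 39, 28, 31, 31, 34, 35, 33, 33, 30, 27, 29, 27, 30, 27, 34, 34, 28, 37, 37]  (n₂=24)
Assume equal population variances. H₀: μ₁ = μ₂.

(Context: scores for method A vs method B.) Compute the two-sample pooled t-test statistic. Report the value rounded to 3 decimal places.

x̄₁=41.136, s₁=4.223, n₁=22
x̄₂=32.208, s₂=3.934, n₂=24
s_p² = [21·4.223² + 23·3.934²]/44 = 16.6034
SE = √(s_p²·(1/22+1/24)) = 1.2027
t = (41.136−32.208)/1.2027 = 7.4233
df = 44

test statistic = 7.423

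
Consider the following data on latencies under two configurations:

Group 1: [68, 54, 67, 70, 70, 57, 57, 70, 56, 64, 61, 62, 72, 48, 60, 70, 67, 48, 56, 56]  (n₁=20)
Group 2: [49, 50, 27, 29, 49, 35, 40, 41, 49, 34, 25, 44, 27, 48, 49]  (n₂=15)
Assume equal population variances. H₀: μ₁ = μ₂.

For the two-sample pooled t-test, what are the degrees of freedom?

df = n₁ + n₂ − 2 = 20 + 15 − 2 = 33

degrees of freedom = 33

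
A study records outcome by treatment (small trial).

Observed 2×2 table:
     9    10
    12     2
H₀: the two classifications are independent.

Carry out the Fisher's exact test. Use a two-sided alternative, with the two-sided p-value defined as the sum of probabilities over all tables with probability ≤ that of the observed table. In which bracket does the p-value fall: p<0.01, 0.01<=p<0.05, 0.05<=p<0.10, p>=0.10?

Margins: r₁=19, r₂=14, c₁=21, c₂=12, n=33
p_obs = C(19,9)·C(14,12)/C(33,21); sum pmf over tables with pmf ≤ p_obs
p-value (two-sided) = 0.03279
→ bracket: 0.01<=p<0.05

p-value bracket: 0.01<=p<0.05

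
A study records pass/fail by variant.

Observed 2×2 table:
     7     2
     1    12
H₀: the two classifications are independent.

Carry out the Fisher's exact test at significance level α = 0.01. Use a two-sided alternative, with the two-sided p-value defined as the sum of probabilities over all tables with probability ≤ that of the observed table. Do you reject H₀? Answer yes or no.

reject H₀: yes

Margins: r₁=9, r₂=13, c₁=8, c₂=14, n=22
p_obs = C(9,7)·C(13,1)/C(22,8); sum pmf over tables with pmf ≤ p_obs
p-value (two-sided) = 0.00149
At α=0.01: p < α → reject H₀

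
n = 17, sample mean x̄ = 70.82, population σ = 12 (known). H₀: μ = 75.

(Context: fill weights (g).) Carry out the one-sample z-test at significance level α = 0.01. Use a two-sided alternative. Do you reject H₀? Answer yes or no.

SE = σ/√n = 12/√17 = 2.9104
z = (x̄−μ₀)/SE = (70.82−75)/2.9104 = -1.4362
p-value (two-sided) = 0.15094
At α=0.01: p ≥ α → fail to reject H₀

reject H₀: no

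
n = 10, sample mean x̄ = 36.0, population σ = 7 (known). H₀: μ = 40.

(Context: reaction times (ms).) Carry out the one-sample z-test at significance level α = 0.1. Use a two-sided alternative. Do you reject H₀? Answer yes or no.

SE = σ/√n = 7/√10 = 2.2136
z = (x̄−μ₀)/SE = (36.0−40)/2.2136 = -1.8070
p-value (two-sided) = 0.07076
At α=0.1: p < α → reject H₀

reject H₀: yes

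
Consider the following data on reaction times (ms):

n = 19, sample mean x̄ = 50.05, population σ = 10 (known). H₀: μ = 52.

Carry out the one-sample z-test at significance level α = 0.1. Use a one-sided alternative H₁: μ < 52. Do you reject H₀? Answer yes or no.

SE = σ/√n = 10/√19 = 2.2942
z = (x̄−μ₀)/SE = (50.05−52)/2.2942 = -0.8500
p-value (one-sided, H₁ less) = 0.19767
At α=0.1: p ≥ α → fail to reject H₀

reject H₀: no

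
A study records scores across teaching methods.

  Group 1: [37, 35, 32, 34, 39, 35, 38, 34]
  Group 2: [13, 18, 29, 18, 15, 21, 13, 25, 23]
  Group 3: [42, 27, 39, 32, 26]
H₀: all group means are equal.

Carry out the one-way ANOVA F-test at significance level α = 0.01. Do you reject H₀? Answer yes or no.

reject H₀: yes

Group means [35.50, 19.44, 33.20], grand mean 28.409
SSB = Σnᵢ(x̄ᵢ−x̄)² = 1240.296; SSW = ΣΣ(x−x̄ᵢ)² = 485.022
MSB = 1240.296/2 = 620.1480; MSW = 485.022/19 = 25.5275
F = MSB/MSW = 24.2933
df = (2, 19)
p-value (upper-tail) = 0.00001
At α=0.01: p < α → reject H₀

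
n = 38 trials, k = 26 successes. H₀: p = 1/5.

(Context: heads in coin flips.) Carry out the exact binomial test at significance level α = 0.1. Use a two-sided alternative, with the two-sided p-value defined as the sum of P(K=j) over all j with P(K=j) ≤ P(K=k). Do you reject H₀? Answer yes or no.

reject H₀: yes

Exact binomial: n=38, k=26, p₀=1/5=0.2000
P(X=j) = C(n,j)·p₀^j·(1−p₀)^(n−j); p = Σ P(X=j) over j with P(X=j) ≤ P(X=26)
p-value (two-sided) = 0.00000
At α=0.1: p < α → reject H₀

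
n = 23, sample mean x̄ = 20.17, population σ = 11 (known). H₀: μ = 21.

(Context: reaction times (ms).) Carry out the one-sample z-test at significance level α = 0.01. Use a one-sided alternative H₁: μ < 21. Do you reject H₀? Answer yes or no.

reject H₀: no

SE = σ/√n = 11/√23 = 2.2937
z = (x̄−μ₀)/SE = (20.17−21)/2.2937 = -0.3619
p-value (one-sided, H₁ less) = 0.35873
At α=0.01: p ≥ α → fail to reject H₀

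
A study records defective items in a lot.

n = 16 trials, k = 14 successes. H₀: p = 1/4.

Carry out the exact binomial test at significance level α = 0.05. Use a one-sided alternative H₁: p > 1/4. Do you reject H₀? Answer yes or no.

Exact binomial: n=16, k=14, p₀=1/4=0.2500
P(X≥14) from Σ C(n,i)·p₀^i·(1−p₀)^(n−i)
p-value (one-sided, H₁ greater) = 0.00000
At α=0.05: p < α → reject H₀

reject H₀: yes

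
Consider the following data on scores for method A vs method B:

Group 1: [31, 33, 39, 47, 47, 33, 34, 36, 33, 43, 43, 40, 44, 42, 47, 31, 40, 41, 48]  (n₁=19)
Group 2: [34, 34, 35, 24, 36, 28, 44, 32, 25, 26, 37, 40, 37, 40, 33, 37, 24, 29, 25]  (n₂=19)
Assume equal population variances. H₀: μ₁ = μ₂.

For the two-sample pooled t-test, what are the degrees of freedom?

degrees of freedom = 36

df = n₁ + n₂ − 2 = 19 + 19 − 2 = 36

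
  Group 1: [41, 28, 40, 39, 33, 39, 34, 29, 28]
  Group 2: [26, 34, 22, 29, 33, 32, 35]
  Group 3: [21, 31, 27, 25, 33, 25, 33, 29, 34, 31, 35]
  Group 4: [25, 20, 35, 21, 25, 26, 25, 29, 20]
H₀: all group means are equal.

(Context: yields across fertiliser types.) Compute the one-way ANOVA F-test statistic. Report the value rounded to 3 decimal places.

test statistic = 5.764

Group means [34.56, 30.14, 29.45, 25.11], grand mean 29.778
SSB = Σnᵢ(x̄ᵢ−x̄)² = 403.527; SSW = ΣΣ(x−x̄ᵢ)² = 746.696
MSB = 403.527/3 = 134.5089; MSW = 746.696/32 = 23.3342
F = MSB/MSW = 5.7644
df = (3, 32)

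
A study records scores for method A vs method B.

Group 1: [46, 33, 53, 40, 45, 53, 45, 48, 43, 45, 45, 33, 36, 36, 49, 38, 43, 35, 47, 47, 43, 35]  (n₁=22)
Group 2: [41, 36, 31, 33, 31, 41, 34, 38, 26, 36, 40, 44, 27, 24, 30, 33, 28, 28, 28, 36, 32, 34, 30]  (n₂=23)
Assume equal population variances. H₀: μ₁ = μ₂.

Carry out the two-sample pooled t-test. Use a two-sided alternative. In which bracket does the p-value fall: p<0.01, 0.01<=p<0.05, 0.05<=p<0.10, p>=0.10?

x̄₁=42.636, s₁=6.075, n₁=22
x̄₂=33.087, s₂=5.308, n₂=23
s_p² = [21·6.075² + 22·5.308²]/43 = 32.4399
SE = √(s_p²·(1/22+1/23)) = 1.6985
t = (42.636−33.087)/1.6985 = 5.6222
df = 43
p-value (two-sided) = 0.00000
→ bracket: p<0.01

p-value bracket: p<0.01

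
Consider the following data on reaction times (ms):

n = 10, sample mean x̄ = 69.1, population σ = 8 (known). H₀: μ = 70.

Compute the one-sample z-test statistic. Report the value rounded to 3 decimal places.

SE = σ/√n = 8/√10 = 2.5298
z = (x̄−μ₀)/SE = (69.1−70)/2.5298 = -0.3558

test statistic = -0.356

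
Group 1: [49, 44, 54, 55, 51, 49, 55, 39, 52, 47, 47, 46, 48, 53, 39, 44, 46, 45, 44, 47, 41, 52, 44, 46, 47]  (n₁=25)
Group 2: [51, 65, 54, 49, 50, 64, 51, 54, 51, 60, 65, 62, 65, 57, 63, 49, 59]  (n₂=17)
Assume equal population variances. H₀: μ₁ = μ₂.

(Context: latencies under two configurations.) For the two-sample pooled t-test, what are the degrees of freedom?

df = n₁ + n₂ − 2 = 25 + 17 − 2 = 40

degrees of freedom = 40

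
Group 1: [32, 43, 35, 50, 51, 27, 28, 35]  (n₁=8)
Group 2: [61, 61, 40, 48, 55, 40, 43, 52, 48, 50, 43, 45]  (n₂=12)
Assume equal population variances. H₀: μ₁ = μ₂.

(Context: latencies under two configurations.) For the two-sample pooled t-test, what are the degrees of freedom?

degrees of freedom = 18

df = n₁ + n₂ − 2 = 8 + 12 − 2 = 18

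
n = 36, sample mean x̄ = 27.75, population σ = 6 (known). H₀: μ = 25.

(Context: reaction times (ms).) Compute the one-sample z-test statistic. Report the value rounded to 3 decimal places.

SE = σ/√n = 6/√36 = 1.0000
z = (x̄−μ₀)/SE = (27.75−25)/1.0000 = 2.7500

test statistic = 2.750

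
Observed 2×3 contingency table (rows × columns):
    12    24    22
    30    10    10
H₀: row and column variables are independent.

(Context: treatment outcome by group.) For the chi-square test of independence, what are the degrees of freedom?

df = (r−1)(c−1) = (2−1)·(3−1) = 2

degrees of freedom = 2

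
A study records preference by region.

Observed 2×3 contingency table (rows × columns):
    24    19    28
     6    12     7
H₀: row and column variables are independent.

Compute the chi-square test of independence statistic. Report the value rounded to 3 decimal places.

Row totals [71, 25], col totals [30, 31, 35], n=96
χ² = (24−22.19)²/22.19 + (19−22.93)²/22.93 + (28−25.89)²/25.89 + (6−7.81)²/7.81 + (12−8.07)²/8.07 + (7−9.11)²/9.11 = 3.8149
df = 2

test statistic = 3.815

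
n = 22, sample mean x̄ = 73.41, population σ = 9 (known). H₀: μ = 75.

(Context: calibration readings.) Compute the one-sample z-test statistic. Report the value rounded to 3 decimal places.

test statistic = -0.829

SE = σ/√n = 9/√22 = 1.9188
z = (x̄−μ₀)/SE = (73.41−75)/1.9188 = -0.8286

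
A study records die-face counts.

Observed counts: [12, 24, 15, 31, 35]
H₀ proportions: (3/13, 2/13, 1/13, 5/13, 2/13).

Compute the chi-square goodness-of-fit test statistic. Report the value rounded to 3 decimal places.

test statistic = 34.744

n = 117; E_i = n·p_i = [27.00, 18.00, 9.00, 45.00, 18.00]
χ² = (12−27.00)²/27.00 + (24−18.00)²/18.00 + (15−9.00)²/9.00 + (31−45.00)²/45.00 + (35−18.00)²/18.00 = 34.7444
df = 4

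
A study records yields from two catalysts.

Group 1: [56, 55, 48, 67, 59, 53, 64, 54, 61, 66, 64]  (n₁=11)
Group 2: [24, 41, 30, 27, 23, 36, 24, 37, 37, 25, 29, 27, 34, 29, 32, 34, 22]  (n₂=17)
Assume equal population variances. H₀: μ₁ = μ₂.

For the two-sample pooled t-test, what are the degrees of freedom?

df = n₁ + n₂ − 2 = 11 + 17 − 2 = 26

degrees of freedom = 26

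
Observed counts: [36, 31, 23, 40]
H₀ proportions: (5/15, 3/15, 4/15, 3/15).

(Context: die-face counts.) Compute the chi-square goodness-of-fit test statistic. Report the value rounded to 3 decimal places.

test statistic = 13.667

n = 130; E_i = n·p_i = [43.33, 26.00, 34.67, 26.00]
χ² = (36−43.33)²/43.33 + (31−26.00)²/26.00 + (23−34.67)²/34.67 + (40−26.00)²/26.00 = 13.6673
df = 3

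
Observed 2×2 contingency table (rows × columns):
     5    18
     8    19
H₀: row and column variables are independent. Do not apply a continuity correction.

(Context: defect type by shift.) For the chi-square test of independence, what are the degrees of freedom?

degrees of freedom = 1

df = (r−1)(c−1) = (2−1)·(2−1) = 1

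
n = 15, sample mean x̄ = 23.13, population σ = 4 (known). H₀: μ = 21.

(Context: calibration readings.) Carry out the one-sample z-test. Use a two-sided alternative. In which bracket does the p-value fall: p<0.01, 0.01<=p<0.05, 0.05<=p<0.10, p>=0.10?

p-value bracket: 0.01<=p<0.05

SE = σ/√n = 4/√15 = 1.0328
z = (x̄−μ₀)/SE = (23.13−21)/1.0328 = 2.0624
p-value (two-sided) = 0.03917
→ bracket: 0.01<=p<0.05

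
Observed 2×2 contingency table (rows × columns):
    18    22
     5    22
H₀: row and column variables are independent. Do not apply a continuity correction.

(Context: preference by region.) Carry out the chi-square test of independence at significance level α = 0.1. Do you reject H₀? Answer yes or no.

reject H₀: yes

Row totals [40, 27], col totals [23, 44], n=67
χ² = (18−13.73)²/13.73 + (22−26.27)²/26.27 + (5−9.27)²/9.27 + (22−17.73)²/17.73 = 5.0142
df = 1
p-value (upper-tail) = 0.02514
At α=0.1: p < α → reject H₀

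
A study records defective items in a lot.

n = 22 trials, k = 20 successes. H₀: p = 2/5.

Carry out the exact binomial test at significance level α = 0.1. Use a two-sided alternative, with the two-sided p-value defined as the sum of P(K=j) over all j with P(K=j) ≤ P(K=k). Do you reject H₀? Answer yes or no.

reject H₀: yes

Exact binomial: n=22, k=20, p₀=2/5=0.4000
P(X=j) = C(n,j)·p₀^j·(1−p₀)^(n−j); p = Σ P(X=j) over j with P(X=j) ≤ P(X=20)
p-value (two-sided) = 0.00000
At α=0.1: p < α → reject H₀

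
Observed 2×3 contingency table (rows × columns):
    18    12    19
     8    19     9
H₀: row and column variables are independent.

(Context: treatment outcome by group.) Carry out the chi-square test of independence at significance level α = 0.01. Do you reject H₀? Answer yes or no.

reject H₀: no

Row totals [49, 36], col totals [26, 31, 28], n=85
χ² = (18−14.99)²/14.99 + (12−17.87)²/17.87 + (19−16.14)²/16.14 + (8−11.01)²/11.01 + (19−13.13)²/13.13 + (9−11.86)²/11.86 = 7.1779
df = 2
p-value (upper-tail) = 0.02763
At α=0.01: p ≥ α → fail to reject H₀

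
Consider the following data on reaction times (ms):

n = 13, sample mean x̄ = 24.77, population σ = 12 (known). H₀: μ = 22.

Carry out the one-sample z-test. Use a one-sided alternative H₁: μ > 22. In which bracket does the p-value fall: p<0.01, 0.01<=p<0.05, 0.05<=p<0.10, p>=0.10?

SE = σ/√n = 12/√13 = 3.3282
z = (x̄−μ₀)/SE = (24.77−22)/3.3282 = 0.8323
p-value (one-sided, H₁ greater) = 0.20263
→ bracket: p>=0.10

p-value bracket: p>=0.10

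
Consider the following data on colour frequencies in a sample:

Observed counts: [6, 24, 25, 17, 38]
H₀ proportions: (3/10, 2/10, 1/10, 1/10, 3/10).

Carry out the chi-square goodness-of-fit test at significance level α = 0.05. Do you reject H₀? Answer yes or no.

n = 110; E_i = n·p_i = [33.00, 22.00, 11.00, 11.00, 33.00]
χ² = (6−33.00)²/33.00 + (24−22.00)²/22.00 + (25−11.00)²/11.00 + (17−11.00)²/11.00 + (38−33.00)²/33.00 = 44.1212
df = 4
p-value (upper-tail) = 0.00000
At α=0.05: p < α → reject H₀

reject H₀: yes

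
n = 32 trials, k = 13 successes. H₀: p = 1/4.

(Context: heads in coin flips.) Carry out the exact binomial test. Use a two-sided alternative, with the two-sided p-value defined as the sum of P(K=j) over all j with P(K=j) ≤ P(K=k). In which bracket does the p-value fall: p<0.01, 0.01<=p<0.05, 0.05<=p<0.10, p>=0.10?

Exact binomial: n=32, k=13, p₀=1/4=0.2500
P(X=j) = C(n,j)·p₀^j·(1−p₀)^(n−j); p = Σ P(X=j) over j with P(X=j) ≤ P(X=13)
p-value (two-sided) = 0.06291
→ bracket: 0.05<=p<0.10

p-value bracket: 0.05<=p<0.10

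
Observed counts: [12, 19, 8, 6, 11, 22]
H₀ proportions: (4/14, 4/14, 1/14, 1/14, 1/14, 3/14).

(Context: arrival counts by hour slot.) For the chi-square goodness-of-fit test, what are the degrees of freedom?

degrees of freedom = 5

df = k − 1 = 6 − 1 = 5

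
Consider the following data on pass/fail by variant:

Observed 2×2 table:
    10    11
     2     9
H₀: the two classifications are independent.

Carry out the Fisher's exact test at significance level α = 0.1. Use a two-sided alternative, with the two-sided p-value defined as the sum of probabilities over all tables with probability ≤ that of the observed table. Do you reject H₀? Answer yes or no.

Margins: r₁=21, r₂=11, c₁=12, c₂=20, n=32
p_obs = C(21,10)·C(11,2)/C(32,12); sum pmf over tables with pmf ≤ p_obs
p-value (two-sided) = 0.13885
At α=0.1: p ≥ α → fail to reject H₀

reject H₀: no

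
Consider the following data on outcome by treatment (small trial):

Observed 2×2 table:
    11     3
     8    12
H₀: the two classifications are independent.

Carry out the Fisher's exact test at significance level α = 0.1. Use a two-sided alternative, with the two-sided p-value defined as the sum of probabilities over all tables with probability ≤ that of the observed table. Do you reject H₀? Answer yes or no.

reject H₀: yes

Margins: r₁=14, r₂=20, c₁=19, c₂=15, n=34
p_obs = C(14,11)·C(20,8)/C(34,19); sum pmf over tables with pmf ≤ p_obs
p-value (two-sided) = 0.03818
At α=0.1: p < α → reject H₀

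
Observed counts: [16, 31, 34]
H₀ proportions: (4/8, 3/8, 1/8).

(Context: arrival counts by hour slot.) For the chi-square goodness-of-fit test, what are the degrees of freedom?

df = k − 1 = 3 − 1 = 2

degrees of freedom = 2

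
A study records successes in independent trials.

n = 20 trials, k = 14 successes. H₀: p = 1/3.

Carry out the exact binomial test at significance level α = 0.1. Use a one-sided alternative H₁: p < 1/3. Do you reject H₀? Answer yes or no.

Exact binomial: n=20, k=14, p₀=1/3=0.3333
P(X≤14) from Σ C(n,i)·p₀^i·(1−p₀)^(n−i)
p-value (one-sided, H₁ less) = 0.99983
At α=0.1: p ≥ α → fail to reject H₀

reject H₀: no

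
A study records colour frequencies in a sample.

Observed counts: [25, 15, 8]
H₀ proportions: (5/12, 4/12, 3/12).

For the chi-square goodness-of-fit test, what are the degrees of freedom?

df = k − 1 = 3 − 1 = 2

degrees of freedom = 2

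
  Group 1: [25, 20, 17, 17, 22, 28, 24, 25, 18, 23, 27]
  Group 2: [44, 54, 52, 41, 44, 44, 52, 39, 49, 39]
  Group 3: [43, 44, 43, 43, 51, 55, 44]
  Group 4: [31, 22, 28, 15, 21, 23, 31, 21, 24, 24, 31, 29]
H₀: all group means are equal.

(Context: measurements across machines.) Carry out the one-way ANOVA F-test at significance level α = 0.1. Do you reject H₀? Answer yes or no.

reject H₀: yes

Group means [22.36, 45.80, 46.14, 25.00], grand mean 33.175
SSB = Σnᵢ(x̄ᵢ−x̄)² = 4858.772; SSW = ΣΣ(x−x̄ᵢ)² = 853.003
MSB = 4858.772/3 = 1619.5908; MSW = 853.003/36 = 23.6945
F = MSB/MSW = 68.3530
df = (3, 36)
p-value (upper-tail) = 0.00000
At α=0.1: p < α → reject H₀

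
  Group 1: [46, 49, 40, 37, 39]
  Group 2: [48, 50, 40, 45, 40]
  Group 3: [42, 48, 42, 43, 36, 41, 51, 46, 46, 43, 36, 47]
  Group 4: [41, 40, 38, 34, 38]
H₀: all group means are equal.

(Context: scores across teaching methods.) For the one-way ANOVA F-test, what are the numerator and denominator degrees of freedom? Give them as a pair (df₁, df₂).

degrees of freedom = [3, 23]

k = 4 groups, N = 27 total
df = (k−1, N−k) = (4−1, 27−4) = (3, 23)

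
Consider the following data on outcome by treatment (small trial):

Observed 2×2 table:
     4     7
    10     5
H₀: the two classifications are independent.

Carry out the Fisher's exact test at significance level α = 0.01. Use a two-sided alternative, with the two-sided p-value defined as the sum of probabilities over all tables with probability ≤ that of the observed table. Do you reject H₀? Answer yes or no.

Margins: r₁=11, r₂=15, c₁=14, c₂=12, n=26
p_obs = C(11,4)·C(15,10)/C(26,14); sum pmf over tables with pmf ≤ p_obs
p-value (two-sided) = 0.23286
At α=0.01: p ≥ α → fail to reject H₀

reject H₀: no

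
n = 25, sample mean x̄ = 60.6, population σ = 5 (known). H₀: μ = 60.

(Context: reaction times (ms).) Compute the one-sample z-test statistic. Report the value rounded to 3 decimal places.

SE = σ/√n = 5/√25 = 1.0000
z = (x̄−μ₀)/SE = (60.6−60)/1.0000 = 0.6000

test statistic = 0.600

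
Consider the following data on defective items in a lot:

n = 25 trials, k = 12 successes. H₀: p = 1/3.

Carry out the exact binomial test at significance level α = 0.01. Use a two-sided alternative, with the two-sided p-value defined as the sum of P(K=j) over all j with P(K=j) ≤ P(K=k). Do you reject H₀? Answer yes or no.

reject H₀: no

Exact binomial: n=25, k=12, p₀=1/3=0.3333
P(X=j) = C(n,j)·p₀^j·(1−p₀)^(n−j); p = Σ P(X=j) over j with P(X=j) ≤ P(X=12)
p-value (two-sided) = 0.13799
At α=0.01: p ≥ α → fail to reject H₀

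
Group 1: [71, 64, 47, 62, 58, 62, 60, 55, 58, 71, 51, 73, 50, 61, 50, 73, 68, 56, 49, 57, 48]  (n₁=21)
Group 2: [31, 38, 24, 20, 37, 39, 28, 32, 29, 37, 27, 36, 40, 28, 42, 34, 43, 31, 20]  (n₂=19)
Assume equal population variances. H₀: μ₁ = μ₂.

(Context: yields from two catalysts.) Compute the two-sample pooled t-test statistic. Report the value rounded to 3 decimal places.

x̄₁=59.238, s₁=8.455, n₁=21
x̄₂=32.421, s₂=6.899, n₂=19
s_p² = [20·8.455² + 18·6.899²]/38 = 60.1695
SE = √(s_p²·(1/21+1/19)) = 2.4560
t = (59.238−32.421)/2.4560 = 10.9189
df = 38

test statistic = 10.919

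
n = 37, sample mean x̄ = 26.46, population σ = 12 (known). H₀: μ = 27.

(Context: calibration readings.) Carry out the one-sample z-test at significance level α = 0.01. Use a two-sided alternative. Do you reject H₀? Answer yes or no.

SE = σ/√n = 12/√37 = 1.9728
z = (x̄−μ₀)/SE = (26.46−27)/1.9728 = -0.2737
p-value (two-sided) = 0.78430
At α=0.01: p ≥ α → fail to reject H₀

reject H₀: no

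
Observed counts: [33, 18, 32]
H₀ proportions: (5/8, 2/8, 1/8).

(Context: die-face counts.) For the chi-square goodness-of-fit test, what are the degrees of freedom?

degrees of freedom = 2

df = k − 1 = 3 − 1 = 2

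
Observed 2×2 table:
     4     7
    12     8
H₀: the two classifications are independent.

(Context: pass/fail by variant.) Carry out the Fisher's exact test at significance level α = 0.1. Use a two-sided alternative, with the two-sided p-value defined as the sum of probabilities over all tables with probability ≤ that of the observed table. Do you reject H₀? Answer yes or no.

reject H₀: no

Margins: r₁=11, r₂=20, c₁=16, c₂=15, n=31
p_obs = C(11,4)·C(20,12)/C(31,16); sum pmf over tables with pmf ≤ p_obs
p-value (two-sided) = 0.27337
At α=0.1: p ≥ α → fail to reject H₀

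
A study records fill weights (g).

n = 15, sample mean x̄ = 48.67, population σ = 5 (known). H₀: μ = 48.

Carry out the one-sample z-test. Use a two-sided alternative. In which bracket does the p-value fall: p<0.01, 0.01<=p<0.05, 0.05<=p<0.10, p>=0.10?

SE = σ/√n = 5/√15 = 1.2910
z = (x̄−μ₀)/SE = (48.67−48)/1.2910 = 0.5190
p-value (two-sided) = 0.60377
→ bracket: p>=0.10

p-value bracket: p>=0.10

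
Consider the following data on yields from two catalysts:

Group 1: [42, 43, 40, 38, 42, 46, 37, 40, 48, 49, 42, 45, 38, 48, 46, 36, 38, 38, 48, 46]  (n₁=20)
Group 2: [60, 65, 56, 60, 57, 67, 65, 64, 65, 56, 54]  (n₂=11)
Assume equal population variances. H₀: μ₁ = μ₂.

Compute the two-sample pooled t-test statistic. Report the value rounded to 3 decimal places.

test statistic = -11.179

x̄₁=42.500, s₁=4.249, n₁=20
x̄₂=60.818, s₂=4.579, n₂=11
s_p² = [19·4.249² + 10·4.579²]/29 = 19.0564
SE = √(s_p²·(1/20+1/11)) = 1.6387
t = (42.500−60.818)/1.6387 = -11.1787
df = 29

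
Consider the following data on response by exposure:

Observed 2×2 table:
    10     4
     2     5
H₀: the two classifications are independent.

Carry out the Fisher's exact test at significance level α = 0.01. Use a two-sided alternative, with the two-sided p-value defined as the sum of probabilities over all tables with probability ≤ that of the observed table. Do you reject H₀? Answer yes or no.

reject H₀: no

Margins: r₁=14, r₂=7, c₁=12, c₂=9, n=21
p_obs = C(14,10)·C(7,2)/C(21,12); sum pmf over tables with pmf ≤ p_obs
p-value (two-sided) = 0.15882
At α=0.01: p ≥ α → fail to reject H₀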